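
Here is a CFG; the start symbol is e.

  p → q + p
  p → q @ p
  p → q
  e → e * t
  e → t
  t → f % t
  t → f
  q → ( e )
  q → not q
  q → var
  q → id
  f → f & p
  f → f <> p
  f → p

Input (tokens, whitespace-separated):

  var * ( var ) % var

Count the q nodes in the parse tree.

4

[e [e [t [f [p [q var]]]]] * [t [f [p [q ( [e [t [f [p [q var]]]]] )]]] % [t [f [p [q var]]]]]]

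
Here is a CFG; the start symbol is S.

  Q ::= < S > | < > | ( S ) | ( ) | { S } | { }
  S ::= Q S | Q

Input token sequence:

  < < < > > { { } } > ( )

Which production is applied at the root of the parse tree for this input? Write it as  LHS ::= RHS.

S ::= Q S

[S [Q < [S [Q < [S [Q < >]] >] [S [Q { [S [Q { }]] }]]] >] [S [Q ( )]]]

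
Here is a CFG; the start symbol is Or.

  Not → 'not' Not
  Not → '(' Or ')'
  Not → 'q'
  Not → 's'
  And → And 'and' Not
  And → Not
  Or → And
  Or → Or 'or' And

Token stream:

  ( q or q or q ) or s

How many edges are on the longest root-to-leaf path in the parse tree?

9

[Or [Or [And [Not ( [Or [Or [Or [And [Not q]]] or [And [Not q]]] or [And [Not q]]] )]]] or [And [Not s]]]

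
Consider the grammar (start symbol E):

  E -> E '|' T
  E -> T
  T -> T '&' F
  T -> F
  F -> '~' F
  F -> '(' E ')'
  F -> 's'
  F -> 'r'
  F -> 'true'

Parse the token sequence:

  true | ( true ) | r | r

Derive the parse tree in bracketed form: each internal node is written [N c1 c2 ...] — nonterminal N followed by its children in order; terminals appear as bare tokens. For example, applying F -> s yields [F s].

E
E | T
E | T | T
E | T | T | T
T | T | T | T
F | T | T | T
true | T | T | T
true | F | T | T
true | ( E ) | T | T
true | ( T ) | T | T
true | ( F ) | T | T
true | ( true ) | T | T
true | ( true ) | F | T
true | ( true ) | r | T
true | ( true ) | r | F
true | ( true ) | r | r

[E [E [E [E [T [F true]]] | [T [F ( [E [T [F true]]] )]]] | [T [F r]]] | [T [F r]]]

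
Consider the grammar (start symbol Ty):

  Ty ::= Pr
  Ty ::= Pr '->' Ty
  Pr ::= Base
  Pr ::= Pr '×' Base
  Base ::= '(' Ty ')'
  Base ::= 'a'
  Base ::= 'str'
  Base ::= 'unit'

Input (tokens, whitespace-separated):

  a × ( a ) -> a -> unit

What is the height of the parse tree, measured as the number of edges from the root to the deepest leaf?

[Ty [Pr [Pr [Base a]] × [Base ( [Ty [Pr [Base a]]] )]] -> [Ty [Pr [Base a]] -> [Ty [Pr [Base unit]]]]]

6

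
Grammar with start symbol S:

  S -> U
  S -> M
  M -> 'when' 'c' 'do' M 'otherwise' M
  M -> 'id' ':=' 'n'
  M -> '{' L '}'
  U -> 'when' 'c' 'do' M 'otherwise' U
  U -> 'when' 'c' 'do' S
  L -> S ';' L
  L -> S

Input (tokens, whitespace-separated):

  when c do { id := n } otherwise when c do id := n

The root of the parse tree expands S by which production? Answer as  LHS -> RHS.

[S [U when c do [M { [L [S [M id := n]]] }] otherwise [U when c do [S [M id := n]]]]]

S -> U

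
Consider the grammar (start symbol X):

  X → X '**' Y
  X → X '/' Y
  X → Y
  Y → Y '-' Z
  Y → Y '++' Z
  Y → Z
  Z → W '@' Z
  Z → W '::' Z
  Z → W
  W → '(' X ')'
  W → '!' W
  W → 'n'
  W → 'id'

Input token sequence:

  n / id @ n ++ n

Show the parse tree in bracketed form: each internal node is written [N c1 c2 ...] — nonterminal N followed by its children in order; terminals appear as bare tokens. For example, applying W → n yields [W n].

[X [X [Y [Z [W n]]]] / [Y [Y [Z [W id] @ [Z [W n]]]] ++ [Z [W n]]]]

X
X / Y
Y / Y
Z / Y
W / Y
n / Y
n / Y ++ Z
n / Z ++ Z
n / W @ Z ++ Z
n / id @ Z ++ Z
n / id @ W ++ Z
n / id @ n ++ Z
n / id @ n ++ W
n / id @ n ++ n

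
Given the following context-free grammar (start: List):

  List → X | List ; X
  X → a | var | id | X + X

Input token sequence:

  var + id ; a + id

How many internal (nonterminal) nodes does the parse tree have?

[List [List [X [X var] + [X id]]] ; [X [X a] + [X id]]]

8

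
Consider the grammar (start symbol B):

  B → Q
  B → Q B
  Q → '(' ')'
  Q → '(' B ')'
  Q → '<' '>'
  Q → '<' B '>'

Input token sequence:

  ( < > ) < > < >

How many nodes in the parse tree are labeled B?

4

[B [Q ( [B [Q < >]] )] [B [Q < >] [B [Q < >]]]]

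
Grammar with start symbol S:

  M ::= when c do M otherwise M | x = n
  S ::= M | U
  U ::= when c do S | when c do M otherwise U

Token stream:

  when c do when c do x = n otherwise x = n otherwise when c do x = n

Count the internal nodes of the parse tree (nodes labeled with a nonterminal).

[S [U when c do [M when c do [M x = n] otherwise [M x = n]] otherwise [U when c do [S [M x = n]]]]]

8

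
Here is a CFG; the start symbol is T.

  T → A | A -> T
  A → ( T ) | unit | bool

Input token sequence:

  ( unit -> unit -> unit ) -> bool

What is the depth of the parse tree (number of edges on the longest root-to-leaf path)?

[T [A ( [T [A unit] -> [T [A unit] -> [T [A unit]]]] )] -> [T [A bool]]]

6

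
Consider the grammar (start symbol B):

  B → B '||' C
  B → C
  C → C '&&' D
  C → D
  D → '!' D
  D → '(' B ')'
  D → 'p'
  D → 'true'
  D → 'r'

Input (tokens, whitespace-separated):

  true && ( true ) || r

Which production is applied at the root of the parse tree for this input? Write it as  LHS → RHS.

[B [B [C [C [D true]] && [D ( [B [C [D true]]] )]]] || [C [D r]]]

B → B '||' C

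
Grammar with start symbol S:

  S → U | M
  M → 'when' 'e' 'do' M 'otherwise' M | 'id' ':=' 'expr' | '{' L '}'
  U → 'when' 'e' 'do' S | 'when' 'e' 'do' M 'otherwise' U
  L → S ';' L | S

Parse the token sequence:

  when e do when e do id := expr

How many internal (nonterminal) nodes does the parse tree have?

[S [U when e do [S [U when e do [S [M id := expr]]]]]]

6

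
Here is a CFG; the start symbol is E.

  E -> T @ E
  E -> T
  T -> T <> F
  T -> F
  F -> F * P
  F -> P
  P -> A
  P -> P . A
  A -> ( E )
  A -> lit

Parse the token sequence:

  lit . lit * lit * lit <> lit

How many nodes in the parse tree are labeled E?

[E [T [T [F [F [F [P [P [A lit]] . [A lit]]] * [P [A lit]]] * [P [A lit]]]] <> [F [P [A lit]]]]]

1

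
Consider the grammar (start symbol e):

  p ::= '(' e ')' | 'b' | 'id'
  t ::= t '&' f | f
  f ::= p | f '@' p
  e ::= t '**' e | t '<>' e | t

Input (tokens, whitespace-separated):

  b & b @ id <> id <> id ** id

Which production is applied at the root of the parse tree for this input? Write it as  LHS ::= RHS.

[e [t [t [f [p b]]] & [f [f [p b]] @ [p id]]] <> [e [t [f [p id]]] <> [e [t [f [p id]]] ** [e [t [f [p id]]]]]]]

e ::= t '<>' e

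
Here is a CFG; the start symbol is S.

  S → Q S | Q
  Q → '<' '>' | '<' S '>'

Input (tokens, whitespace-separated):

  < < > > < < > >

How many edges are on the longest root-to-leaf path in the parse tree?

[S [Q < [S [Q < >]] >] [S [Q < [S [Q < >]] >]]]

5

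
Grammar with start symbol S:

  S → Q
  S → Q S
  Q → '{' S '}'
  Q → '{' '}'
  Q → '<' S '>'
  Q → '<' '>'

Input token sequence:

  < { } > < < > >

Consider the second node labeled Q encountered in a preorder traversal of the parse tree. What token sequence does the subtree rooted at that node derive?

[S [Q < [S [Q { }]] >] [S [Q < [S [Q < >]] >]]]

{ }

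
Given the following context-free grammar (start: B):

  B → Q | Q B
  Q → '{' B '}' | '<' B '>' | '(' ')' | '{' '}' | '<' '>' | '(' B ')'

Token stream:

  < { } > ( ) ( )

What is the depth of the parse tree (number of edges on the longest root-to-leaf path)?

[B [Q < [B [Q { }]] >] [B [Q ( )] [B [Q ( )]]]]

4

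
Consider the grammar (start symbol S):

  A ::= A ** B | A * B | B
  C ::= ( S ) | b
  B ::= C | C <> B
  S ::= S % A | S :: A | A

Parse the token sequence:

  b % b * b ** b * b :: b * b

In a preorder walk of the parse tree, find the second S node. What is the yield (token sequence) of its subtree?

[S [S [S [A [B [C b]]]] % [A [A [A [A [B [C b]]] * [B [C b]]] ** [B [C b]]] * [B [C b]]]] :: [A [A [B [C b]]] * [B [C b]]]]

b % b * b ** b * b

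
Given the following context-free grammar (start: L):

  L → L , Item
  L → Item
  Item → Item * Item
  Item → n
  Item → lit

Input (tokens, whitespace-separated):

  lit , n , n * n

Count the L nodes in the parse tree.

[L [L [L [Item lit]] , [Item n]] , [Item [Item n] * [Item n]]]

3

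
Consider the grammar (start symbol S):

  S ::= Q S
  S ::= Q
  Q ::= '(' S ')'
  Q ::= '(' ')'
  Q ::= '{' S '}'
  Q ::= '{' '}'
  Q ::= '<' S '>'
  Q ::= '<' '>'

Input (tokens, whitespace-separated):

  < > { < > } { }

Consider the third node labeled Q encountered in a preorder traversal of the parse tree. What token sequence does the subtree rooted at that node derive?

[S [Q < >] [S [Q { [S [Q < >]] }] [S [Q { }]]]]

< >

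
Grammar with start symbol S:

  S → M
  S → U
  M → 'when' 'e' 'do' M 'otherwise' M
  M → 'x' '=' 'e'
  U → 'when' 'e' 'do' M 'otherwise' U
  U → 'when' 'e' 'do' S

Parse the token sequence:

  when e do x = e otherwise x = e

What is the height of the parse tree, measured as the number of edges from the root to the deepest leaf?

3

[S [M when e do [M x = e] otherwise [M x = e]]]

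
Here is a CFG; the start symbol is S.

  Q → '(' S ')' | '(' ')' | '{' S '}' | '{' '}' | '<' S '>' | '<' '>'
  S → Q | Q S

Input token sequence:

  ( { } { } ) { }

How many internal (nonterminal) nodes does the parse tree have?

8

[S [Q ( [S [Q { }] [S [Q { }]]] )] [S [Q { }]]]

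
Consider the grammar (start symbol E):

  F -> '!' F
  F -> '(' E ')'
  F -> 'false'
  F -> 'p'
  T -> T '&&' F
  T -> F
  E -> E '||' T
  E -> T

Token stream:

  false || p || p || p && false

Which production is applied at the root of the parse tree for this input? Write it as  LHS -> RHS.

[E [E [E [E [T [F false]]] || [T [F p]]] || [T [F p]]] || [T [T [F p]] && [F false]]]

E -> E '||' T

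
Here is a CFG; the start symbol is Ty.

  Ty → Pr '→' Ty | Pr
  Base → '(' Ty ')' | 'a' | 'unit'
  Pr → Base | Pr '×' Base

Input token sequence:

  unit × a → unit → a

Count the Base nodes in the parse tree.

4

[Ty [Pr [Pr [Base unit]] × [Base a]] → [Ty [Pr [Base unit]] → [Ty [Pr [Base a]]]]]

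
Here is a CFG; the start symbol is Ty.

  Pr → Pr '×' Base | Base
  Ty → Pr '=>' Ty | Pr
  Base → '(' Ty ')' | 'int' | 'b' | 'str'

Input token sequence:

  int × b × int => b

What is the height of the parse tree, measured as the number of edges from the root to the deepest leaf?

5

[Ty [Pr [Pr [Pr [Base int]] × [Base b]] × [Base int]] => [Ty [Pr [Base b]]]]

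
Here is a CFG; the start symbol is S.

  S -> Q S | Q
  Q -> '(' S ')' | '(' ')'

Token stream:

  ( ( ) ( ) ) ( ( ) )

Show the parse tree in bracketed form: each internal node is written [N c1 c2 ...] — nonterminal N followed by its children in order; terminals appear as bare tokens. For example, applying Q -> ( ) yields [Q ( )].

[S [Q ( [S [Q ( )] [S [Q ( )]]] )] [S [Q ( [S [Q ( )]] )]]]

S
Q S
( S ) S
( Q S ) S
( ( ) S ) S
( ( ) Q ) S
( ( ) ( ) ) S
( ( ) ( ) ) Q
( ( ) ( ) ) ( S )
( ( ) ( ) ) ( Q )
( ( ) ( ) ) ( ( ) )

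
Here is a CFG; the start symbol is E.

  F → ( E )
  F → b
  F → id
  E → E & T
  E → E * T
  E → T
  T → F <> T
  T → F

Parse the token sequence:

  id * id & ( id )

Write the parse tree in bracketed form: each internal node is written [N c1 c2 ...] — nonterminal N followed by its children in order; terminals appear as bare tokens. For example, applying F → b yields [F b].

E
E & T
E * T & T
T * T & T
F * T & T
id * T & T
id * F & T
id * id & T
id * id & F
id * id & ( E )
id * id & ( T )
id * id & ( F )
id * id & ( id )

[E [E [E [T [F id]]] * [T [F id]]] & [T [F ( [E [T [F id]]] )]]]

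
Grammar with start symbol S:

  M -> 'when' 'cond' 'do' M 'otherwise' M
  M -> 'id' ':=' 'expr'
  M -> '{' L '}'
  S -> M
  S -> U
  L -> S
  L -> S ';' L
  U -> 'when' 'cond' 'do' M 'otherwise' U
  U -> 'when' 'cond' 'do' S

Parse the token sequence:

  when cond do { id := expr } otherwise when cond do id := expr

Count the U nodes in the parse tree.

2

[S [U when cond do [M { [L [S [M id := expr]]] }] otherwise [U when cond do [S [M id := expr]]]]]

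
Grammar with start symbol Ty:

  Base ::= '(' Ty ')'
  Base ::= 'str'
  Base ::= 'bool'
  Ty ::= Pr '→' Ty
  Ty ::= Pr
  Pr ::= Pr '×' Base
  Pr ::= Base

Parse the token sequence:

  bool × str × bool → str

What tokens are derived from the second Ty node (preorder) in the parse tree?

str

[Ty [Pr [Pr [Pr [Base bool]] × [Base str]] × [Base bool]] → [Ty [Pr [Base str]]]]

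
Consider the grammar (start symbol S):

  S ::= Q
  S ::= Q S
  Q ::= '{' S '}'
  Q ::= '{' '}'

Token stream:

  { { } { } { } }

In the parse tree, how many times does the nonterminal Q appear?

[S [Q { [S [Q { }] [S [Q { }] [S [Q { }]]]] }]]

4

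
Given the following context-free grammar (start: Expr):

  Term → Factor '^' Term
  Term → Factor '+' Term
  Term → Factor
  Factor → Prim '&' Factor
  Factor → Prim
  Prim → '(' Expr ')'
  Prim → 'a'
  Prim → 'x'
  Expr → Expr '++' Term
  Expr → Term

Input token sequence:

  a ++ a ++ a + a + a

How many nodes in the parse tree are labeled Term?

[Expr [Expr [Expr [Term [Factor [Prim a]]]] ++ [Term [Factor [Prim a]]]] ++ [Term [Factor [Prim a]] + [Term [Factor [Prim a]] + [Term [Factor [Prim a]]]]]]

5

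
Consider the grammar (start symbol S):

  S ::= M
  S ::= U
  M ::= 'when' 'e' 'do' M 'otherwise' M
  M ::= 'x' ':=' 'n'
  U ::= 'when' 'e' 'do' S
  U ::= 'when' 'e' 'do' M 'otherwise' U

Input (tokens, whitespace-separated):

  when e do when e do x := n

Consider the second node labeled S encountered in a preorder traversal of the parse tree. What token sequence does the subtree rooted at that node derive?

[S [U when e do [S [U when e do [S [M x := n]]]]]]

when e do x := n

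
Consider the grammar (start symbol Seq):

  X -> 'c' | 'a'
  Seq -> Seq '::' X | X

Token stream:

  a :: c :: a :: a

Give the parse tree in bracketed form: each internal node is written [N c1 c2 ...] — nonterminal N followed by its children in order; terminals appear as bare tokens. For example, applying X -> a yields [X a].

[Seq [Seq [Seq [Seq [X a]] :: [X c]] :: [X a]] :: [X a]]

Seq
Seq :: X
Seq :: X :: X
Seq :: X :: X :: X
X :: X :: X :: X
a :: X :: X :: X
a :: c :: X :: X
a :: c :: a :: X
a :: c :: a :: a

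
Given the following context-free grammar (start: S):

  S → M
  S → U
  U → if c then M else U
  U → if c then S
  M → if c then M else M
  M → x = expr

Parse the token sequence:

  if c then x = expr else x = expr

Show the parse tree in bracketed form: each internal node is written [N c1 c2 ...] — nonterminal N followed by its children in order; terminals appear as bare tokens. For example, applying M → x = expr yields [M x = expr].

[S [M if c then [M x = expr] else [M x = expr]]]

S
M
if c then M else M
if c then x = expr else M
if c then x = expr else x = expr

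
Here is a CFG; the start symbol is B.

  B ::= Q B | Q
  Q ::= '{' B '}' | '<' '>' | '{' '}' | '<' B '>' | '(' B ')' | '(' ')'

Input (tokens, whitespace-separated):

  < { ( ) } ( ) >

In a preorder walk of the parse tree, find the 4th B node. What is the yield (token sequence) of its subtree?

[B [Q < [B [Q { [B [Q ( )]] }] [B [Q ( )]]] >]]

( )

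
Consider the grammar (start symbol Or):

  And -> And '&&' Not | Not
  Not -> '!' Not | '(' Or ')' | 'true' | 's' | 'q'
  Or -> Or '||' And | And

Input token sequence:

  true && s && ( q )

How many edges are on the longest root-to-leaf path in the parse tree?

[Or [And [And [And [Not true]] && [Not s]] && [Not ( [Or [And [Not q]]] )]]]

6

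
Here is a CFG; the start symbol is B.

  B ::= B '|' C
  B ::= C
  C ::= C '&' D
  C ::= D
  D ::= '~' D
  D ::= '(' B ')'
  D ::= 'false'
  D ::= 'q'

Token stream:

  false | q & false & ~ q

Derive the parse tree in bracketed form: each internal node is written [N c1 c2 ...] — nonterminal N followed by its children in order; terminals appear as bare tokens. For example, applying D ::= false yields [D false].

B
B | C
C | C
D | C
false | C
false | C & D
false | C & D & D
false | D & D & D
false | q & D & D
false | q & false & D
false | q & false & ~ D
false | q & false & ~ q

[B [B [C [D false]]] | [C [C [C [D q]] & [D false]] & [D ~ [D q]]]]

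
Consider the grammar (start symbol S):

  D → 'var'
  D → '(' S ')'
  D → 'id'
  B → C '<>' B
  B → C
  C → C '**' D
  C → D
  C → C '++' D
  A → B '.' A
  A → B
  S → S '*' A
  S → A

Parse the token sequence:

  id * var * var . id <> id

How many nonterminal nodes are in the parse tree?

[S [S [S [A [B [C [D id]]]]] * [A [B [C [D var]]]]] * [A [B [C [D var]]] . [A [B [C [D id]] <> [B [C [D id]]]]]]]

22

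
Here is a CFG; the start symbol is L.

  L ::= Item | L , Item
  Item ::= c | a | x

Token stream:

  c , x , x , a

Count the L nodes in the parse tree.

[L [L [L [L [Item c]] , [Item x]] , [Item x]] , [Item a]]

4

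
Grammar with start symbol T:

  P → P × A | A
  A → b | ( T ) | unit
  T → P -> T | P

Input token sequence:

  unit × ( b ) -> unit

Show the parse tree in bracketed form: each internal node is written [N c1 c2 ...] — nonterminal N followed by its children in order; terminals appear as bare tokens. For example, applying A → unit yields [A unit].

[T [P [P [A unit]] × [A ( [T [P [A b]]] )]] -> [T [P [A unit]]]]

T
P -> T
P × A -> T
A × A -> T
unit × A -> T
unit × ( T ) -> T
unit × ( P ) -> T
unit × ( A ) -> T
unit × ( b ) -> T
unit × ( b ) -> P
unit × ( b ) -> A
unit × ( b ) -> unit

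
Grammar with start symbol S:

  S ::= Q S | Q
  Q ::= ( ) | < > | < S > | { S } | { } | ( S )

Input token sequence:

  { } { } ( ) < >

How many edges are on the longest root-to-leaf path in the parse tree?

[S [Q { }] [S [Q { }] [S [Q ( )] [S [Q < >]]]]]

5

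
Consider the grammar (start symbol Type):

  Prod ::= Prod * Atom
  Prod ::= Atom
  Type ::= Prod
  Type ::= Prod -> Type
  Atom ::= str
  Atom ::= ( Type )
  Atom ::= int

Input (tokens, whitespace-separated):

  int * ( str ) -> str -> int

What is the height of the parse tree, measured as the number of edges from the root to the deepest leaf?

[Type [Prod [Prod [Atom int]] * [Atom ( [Type [Prod [Atom str]]] )]] -> [Type [Prod [Atom str]] -> [Type [Prod [Atom int]]]]]

6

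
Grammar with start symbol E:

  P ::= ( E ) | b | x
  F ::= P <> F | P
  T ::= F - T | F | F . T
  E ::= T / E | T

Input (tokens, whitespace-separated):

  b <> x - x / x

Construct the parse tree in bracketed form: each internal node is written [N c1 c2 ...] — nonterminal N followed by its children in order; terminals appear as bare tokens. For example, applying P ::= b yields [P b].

[E [T [F [P b] <> [F [P x]]] - [T [F [P x]]]] / [E [T [F [P x]]]]]

E
T / E
F - T / E
P <> F - T / E
b <> F - T / E
b <> P - T / E
b <> x - T / E
b <> x - F / E
b <> x - P / E
b <> x - x / E
b <> x - x / T
b <> x - x / F
b <> x - x / P
b <> x - x / x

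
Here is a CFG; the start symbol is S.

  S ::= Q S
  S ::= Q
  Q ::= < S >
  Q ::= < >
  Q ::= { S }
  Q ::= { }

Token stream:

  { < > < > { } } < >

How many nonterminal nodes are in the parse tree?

[S [Q { [S [Q < >] [S [Q < >] [S [Q { }]]]] }] [S [Q < >]]]

10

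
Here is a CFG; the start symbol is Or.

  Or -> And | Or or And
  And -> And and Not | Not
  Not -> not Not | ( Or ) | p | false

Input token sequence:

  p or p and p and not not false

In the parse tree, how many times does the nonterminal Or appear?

2

[Or [Or [And [Not p]]] or [And [And [And [Not p]] and [Not p]] and [Not not [Not not [Not false]]]]]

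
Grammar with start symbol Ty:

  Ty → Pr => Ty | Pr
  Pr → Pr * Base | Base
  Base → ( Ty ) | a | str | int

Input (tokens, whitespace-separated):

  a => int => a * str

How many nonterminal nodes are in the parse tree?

11

[Ty [Pr [Base a]] => [Ty [Pr [Base int]] => [Ty [Pr [Pr [Base a]] * [Base str]]]]]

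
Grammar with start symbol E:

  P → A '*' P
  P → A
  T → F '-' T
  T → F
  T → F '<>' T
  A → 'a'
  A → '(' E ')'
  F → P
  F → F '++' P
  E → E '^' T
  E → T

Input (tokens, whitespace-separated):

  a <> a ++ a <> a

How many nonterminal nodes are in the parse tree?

16

[E [T [F [P [A a]]] <> [T [F [F [P [A a]]] ++ [P [A a]]] <> [T [F [P [A a]]]]]]]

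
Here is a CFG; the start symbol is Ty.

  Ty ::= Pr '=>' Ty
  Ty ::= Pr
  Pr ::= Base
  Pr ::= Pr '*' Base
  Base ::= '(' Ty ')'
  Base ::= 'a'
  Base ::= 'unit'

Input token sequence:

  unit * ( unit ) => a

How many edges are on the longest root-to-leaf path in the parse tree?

6

[Ty [Pr [Pr [Base unit]] * [Base ( [Ty [Pr [Base unit]]] )]] => [Ty [Pr [Base a]]]]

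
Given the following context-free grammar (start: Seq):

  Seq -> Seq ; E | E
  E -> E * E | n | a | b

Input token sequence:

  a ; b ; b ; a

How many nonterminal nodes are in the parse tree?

8

[Seq [Seq [Seq [Seq [E a]] ; [E b]] ; [E b]] ; [E a]]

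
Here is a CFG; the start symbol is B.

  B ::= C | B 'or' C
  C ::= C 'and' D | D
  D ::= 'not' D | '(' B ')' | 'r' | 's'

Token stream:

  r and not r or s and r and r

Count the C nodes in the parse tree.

[B [B [C [C [D r]] and [D not [D r]]]] or [C [C [C [D s]] and [D r]] and [D r]]]

5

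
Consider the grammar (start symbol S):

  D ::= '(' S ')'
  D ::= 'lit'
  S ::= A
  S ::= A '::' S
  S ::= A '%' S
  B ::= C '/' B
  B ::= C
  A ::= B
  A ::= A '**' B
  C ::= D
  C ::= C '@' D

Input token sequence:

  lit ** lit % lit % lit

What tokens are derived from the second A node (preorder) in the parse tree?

[S [A [A [B [C [D lit]]]] ** [B [C [D lit]]]] % [S [A [B [C [D lit]]]] % [S [A [B [C [D lit]]]]]]]

lit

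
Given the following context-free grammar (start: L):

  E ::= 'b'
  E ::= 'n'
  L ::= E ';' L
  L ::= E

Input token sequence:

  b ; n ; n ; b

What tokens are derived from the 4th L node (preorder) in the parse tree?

[L [E b] ; [L [E n] ; [L [E n] ; [L [E b]]]]]

b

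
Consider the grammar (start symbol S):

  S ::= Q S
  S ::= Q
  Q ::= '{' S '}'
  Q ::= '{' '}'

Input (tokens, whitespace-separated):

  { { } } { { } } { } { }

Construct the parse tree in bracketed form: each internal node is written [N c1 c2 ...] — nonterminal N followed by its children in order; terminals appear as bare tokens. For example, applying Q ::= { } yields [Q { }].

[S [Q { [S [Q { }]] }] [S [Q { [S [Q { }]] }] [S [Q { }] [S [Q { }]]]]]

S
Q S
{ S } S
{ Q } S
{ { } } S
{ { } } Q S
{ { } } { S } S
{ { } } { Q } S
{ { } } { { } } S
{ { } } { { } } Q S
{ { } } { { } } { } S
{ { } } { { } } { } Q
{ { } } { { } } { } { }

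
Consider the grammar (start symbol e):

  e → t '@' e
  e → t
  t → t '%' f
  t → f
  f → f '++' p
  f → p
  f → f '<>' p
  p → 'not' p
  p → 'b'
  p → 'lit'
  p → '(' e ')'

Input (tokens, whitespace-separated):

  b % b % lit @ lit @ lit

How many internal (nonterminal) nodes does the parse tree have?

[e [t [t [t [f [p b]]] % [f [p b]]] % [f [p lit]]] @ [e [t [f [p lit]]] @ [e [t [f [p lit]]]]]]

18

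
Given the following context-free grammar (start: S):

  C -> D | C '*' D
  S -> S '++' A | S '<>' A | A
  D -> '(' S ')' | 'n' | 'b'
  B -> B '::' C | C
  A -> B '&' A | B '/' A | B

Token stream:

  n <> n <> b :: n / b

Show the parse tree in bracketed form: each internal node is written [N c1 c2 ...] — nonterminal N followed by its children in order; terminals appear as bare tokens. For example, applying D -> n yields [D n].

[S [S [S [A [B [C [D n]]]]] <> [A [B [C [D n]]]]] <> [A [B [B [C [D b]]] :: [C [D n]]] / [A [B [C [D b]]]]]]

S
S <> A
S <> A <> A
A <> A <> A
B <> A <> A
C <> A <> A
D <> A <> A
n <> A <> A
n <> B <> A
n <> C <> A
n <> D <> A
n <> n <> A
n <> n <> B / A
n <> n <> B :: C / A
n <> n <> C :: C / A
n <> n <> D :: C / A
n <> n <> b :: C / A
n <> n <> b :: D / A
n <> n <> b :: n / A
n <> n <> b :: n / B
n <> n <> b :: n / C
n <> n <> b :: n / D
n <> n <> b :: n / b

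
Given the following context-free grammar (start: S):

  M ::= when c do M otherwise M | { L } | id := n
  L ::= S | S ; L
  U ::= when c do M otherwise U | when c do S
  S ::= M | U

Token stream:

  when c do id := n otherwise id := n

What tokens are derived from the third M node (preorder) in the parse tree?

id := n

[S [M when c do [M id := n] otherwise [M id := n]]]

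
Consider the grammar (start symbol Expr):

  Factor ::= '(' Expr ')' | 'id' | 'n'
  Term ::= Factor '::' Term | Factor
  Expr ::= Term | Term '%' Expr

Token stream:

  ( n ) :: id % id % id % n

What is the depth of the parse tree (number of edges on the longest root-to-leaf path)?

6

[Expr [Term [Factor ( [Expr [Term [Factor n]]] )] :: [Term [Factor id]]] % [Expr [Term [Factor id]] % [Expr [Term [Factor id]] % [Expr [Term [Factor n]]]]]]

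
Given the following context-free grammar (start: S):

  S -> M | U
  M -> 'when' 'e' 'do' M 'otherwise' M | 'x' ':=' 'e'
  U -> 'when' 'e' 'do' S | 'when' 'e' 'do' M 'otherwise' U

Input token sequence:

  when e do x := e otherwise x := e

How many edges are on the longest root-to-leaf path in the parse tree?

3

[S [M when e do [M x := e] otherwise [M x := e]]]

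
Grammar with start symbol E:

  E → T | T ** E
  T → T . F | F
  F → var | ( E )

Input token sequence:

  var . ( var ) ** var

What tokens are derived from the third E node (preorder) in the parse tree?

var

[E [T [T [F var]] . [F ( [E [T [F var]]] )]] ** [E [T [F var]]]]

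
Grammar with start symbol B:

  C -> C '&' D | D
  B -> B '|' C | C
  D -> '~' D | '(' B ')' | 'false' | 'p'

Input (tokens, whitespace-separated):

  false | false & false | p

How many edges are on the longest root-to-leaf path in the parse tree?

[B [B [B [C [D false]]] | [C [C [D false]] & [D false]]] | [C [D p]]]

5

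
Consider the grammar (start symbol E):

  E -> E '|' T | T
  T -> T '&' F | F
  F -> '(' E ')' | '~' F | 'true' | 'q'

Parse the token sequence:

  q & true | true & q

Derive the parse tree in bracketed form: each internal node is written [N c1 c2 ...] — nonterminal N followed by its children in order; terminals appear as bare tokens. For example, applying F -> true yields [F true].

[E [E [T [T [F q]] & [F true]]] | [T [T [F true]] & [F q]]]

E
E | T
T | T
T & F | T
F & F | T
q & F | T
q & true | T
q & true | T & F
q & true | F & F
q & true | true & F
q & true | true & q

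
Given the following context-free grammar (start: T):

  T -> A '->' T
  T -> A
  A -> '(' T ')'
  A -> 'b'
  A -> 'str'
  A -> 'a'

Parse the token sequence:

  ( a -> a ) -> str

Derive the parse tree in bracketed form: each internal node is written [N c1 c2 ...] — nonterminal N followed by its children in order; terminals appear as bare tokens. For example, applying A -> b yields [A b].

[T [A ( [T [A a] -> [T [A a]]] )] -> [T [A str]]]

T
A -> T
( T ) -> T
( A -> T ) -> T
( a -> T ) -> T
( a -> A ) -> T
( a -> a ) -> T
( a -> a ) -> A
( a -> a ) -> str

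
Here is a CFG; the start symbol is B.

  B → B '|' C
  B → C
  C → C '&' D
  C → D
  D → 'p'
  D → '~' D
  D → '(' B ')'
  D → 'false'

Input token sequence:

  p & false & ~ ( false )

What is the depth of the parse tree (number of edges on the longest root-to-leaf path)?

[B [C [C [C [D p]] & [D false]] & [D ~ [D ( [B [C [D false]]] )]]]]

7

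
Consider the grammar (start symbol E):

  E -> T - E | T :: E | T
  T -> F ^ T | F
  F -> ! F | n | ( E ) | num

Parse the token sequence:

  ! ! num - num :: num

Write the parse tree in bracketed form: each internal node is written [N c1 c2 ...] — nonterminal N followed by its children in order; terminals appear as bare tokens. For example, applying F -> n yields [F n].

E
T - E
F - E
! F - E
! ! F - E
! ! num - E
! ! num - T :: E
! ! num - F :: E
! ! num - num :: E
! ! num - num :: T
! ! num - num :: F
! ! num - num :: num

[E [T [F ! [F ! [F num]]]] - [E [T [F num]] :: [E [T [F num]]]]]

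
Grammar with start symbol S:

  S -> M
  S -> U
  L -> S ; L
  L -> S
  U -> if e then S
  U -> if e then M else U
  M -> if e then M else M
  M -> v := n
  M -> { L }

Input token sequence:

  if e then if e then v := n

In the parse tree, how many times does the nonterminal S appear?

3

[S [U if e then [S [U if e then [S [M v := n]]]]]]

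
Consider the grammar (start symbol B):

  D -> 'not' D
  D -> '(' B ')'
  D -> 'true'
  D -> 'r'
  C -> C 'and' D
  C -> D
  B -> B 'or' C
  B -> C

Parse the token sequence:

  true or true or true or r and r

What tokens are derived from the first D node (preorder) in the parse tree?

[B [B [B [B [C [D true]]] or [C [D true]]] or [C [D true]]] or [C [C [D r]] and [D r]]]

true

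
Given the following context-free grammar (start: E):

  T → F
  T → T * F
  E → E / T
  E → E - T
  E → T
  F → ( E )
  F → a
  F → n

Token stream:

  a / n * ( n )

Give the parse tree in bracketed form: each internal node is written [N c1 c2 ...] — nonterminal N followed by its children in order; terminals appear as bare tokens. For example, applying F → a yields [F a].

E
E / T
T / T
F / T
a / T
a / T * F
a / F * F
a / n * F
a / n * ( E )
a / n * ( T )
a / n * ( F )
a / n * ( n )

[E [E [T [F a]]] / [T [T [F n]] * [F ( [E [T [F n]]] )]]]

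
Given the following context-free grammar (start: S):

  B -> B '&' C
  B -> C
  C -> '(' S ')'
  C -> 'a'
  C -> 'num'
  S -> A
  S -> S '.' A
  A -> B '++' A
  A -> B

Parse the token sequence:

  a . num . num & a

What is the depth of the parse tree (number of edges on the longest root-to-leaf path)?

6

[S [S [S [A [B [C a]]]] . [A [B [C num]]]] . [A [B [B [C num]] & [C a]]]]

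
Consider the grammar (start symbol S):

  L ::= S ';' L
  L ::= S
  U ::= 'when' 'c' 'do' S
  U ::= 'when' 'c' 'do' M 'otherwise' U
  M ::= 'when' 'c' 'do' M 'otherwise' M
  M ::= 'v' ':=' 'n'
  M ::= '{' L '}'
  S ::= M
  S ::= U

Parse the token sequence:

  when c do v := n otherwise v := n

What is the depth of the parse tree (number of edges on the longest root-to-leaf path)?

3

[S [M when c do [M v := n] otherwise [M v := n]]]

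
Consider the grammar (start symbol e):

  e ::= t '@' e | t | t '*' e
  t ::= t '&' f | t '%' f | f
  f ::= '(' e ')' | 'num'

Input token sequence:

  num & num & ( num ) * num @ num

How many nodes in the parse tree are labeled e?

[e [t [t [t [f num]] & [f num]] & [f ( [e [t [f num]]] )]] * [e [t [f num]] @ [e [t [f num]]]]]

4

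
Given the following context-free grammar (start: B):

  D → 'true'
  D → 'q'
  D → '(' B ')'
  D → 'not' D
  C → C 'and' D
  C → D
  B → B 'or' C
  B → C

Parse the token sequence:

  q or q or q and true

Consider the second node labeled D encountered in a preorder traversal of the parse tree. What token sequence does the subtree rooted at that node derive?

q

[B [B [B [C [D q]]] or [C [D q]]] or [C [C [D q]] and [D true]]]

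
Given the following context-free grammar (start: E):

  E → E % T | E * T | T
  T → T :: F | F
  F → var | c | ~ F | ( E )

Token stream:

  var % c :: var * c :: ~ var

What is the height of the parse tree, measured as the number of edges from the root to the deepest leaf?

[E [E [E [T [F var]]] % [T [T [F c]] :: [F var]]] * [T [T [F c]] :: [F ~ [F var]]]]

5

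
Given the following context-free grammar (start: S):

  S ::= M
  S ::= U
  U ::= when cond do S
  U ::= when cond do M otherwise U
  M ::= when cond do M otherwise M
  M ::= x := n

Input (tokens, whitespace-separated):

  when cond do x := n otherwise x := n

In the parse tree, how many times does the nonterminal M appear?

[S [M when cond do [M x := n] otherwise [M x := n]]]

3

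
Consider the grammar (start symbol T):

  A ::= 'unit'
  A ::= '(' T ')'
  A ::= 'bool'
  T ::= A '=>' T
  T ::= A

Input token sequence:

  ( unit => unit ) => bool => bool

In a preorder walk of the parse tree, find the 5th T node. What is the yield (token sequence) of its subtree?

bool

[T [A ( [T [A unit] => [T [A unit]]] )] => [T [A bool] => [T [A bool]]]]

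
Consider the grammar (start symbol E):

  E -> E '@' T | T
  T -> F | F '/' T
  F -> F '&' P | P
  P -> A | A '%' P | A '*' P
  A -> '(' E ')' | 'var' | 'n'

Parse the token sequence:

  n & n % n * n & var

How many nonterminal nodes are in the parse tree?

15

[E [T [F [F [F [P [A n]]] & [P [A n] % [P [A n] * [P [A n]]]]] & [P [A var]]]]]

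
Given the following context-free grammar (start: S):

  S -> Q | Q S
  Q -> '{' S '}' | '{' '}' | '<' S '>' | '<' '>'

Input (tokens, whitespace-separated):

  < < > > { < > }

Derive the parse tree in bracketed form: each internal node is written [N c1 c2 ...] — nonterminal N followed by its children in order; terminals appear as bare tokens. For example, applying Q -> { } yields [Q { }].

[S [Q < [S [Q < >]] >] [S [Q { [S [Q < >]] }]]]

S
Q S
< S > S
< Q > S
< < > > S
< < > > Q
< < > > { S }
< < > > { Q }
< < > > { < > }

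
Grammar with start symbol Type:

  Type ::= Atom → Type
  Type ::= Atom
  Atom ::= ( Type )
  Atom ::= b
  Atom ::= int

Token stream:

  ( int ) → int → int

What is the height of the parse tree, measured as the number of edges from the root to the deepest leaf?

4

[Type [Atom ( [Type [Atom int]] )] → [Type [Atom int] → [Type [Atom int]]]]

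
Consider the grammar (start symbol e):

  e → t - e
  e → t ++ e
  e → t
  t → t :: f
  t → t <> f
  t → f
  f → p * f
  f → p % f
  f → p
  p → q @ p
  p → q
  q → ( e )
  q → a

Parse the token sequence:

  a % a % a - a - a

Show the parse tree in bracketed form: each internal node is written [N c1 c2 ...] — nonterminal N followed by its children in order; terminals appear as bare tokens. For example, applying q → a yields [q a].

[e [t [f [p [q a]] % [f [p [q a]] % [f [p [q a]]]]]] - [e [t [f [p [q a]]]] - [e [t [f [p [q a]]]]]]]

e
t - e
f - e
p % f - e
q % f - e
a % f - e
a % p % f - e
a % q % f - e
a % a % f - e
a % a % p - e
a % a % q - e
a % a % a - e
a % a % a - t - e
a % a % a - f - e
a % a % a - p - e
a % a % a - q - e
a % a % a - a - e
a % a % a - a - t
a % a % a - a - f
a % a % a - a - p
a % a % a - a - q
a % a % a - a - a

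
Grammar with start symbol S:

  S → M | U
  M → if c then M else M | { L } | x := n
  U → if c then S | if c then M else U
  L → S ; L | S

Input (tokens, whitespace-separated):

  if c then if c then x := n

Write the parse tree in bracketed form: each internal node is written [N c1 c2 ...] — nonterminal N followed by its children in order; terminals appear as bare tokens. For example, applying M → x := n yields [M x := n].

[S [U if c then [S [U if c then [S [M x := n]]]]]]

S
U
if c then S
if c then U
if c then if c then S
if c then if c then M
if c then if c then x := n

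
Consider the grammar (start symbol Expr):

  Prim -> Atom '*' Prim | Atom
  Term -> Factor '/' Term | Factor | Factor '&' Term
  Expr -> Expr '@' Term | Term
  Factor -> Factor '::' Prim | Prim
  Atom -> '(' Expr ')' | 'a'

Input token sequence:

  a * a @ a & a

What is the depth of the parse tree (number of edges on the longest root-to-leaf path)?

7

[Expr [Expr [Term [Factor [Prim [Atom a] * [Prim [Atom a]]]]]] @ [Term [Factor [Prim [Atom a]]] & [Term [Factor [Prim [Atom a]]]]]]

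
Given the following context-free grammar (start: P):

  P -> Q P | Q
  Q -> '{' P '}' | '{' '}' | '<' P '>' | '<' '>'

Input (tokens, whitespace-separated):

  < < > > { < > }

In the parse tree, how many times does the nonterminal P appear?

[P [Q < [P [Q < >]] >] [P [Q { [P [Q < >]] }]]]

4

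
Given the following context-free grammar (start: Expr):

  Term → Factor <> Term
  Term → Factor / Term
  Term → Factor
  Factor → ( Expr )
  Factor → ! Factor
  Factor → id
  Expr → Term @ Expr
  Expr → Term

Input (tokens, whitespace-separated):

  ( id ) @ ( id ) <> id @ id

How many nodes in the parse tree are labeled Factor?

[Expr [Term [Factor ( [Expr [Term [Factor id]]] )]] @ [Expr [Term [Factor ( [Expr [Term [Factor id]]] )] <> [Term [Factor id]]] @ [Expr [Term [Factor id]]]]]

6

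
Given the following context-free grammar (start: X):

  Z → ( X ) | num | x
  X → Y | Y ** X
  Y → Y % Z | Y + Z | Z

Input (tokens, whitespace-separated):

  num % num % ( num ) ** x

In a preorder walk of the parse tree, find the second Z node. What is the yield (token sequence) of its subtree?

[X [Y [Y [Y [Z num]] % [Z num]] % [Z ( [X [Y [Z num]]] )]] ** [X [Y [Z x]]]]

num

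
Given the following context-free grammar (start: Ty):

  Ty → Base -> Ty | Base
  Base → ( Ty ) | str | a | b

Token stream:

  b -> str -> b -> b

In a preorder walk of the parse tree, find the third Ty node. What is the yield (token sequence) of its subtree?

b -> b

[Ty [Base b] -> [Ty [Base str] -> [Ty [Base b] -> [Ty [Base b]]]]]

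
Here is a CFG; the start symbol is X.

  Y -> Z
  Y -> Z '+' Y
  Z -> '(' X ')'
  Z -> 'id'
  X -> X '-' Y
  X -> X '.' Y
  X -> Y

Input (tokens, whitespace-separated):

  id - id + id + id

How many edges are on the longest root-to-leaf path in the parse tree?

[X [X [Y [Z id]]] - [Y [Z id] + [Y [Z id] + [Y [Z id]]]]]

5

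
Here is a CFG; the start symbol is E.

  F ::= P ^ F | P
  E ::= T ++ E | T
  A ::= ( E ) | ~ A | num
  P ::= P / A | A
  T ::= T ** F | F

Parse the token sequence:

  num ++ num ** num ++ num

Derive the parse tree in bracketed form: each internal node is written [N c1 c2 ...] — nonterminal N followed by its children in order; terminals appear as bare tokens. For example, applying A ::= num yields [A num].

[E [T [F [P [A num]]]] ++ [E [T [T [F [P [A num]]]] ** [F [P [A num]]]] ++ [E [T [F [P [A num]]]]]]]

E
T ++ E
F ++ E
P ++ E
A ++ E
num ++ E
num ++ T ++ E
num ++ T ** F ++ E
num ++ F ** F ++ E
num ++ P ** F ++ E
num ++ A ** F ++ E
num ++ num ** F ++ E
num ++ num ** P ++ E
num ++ num ** A ++ E
num ++ num ** num ++ E
num ++ num ** num ++ T
num ++ num ** num ++ F
num ++ num ** num ++ P
num ++ num ** num ++ A
num ++ num ** num ++ num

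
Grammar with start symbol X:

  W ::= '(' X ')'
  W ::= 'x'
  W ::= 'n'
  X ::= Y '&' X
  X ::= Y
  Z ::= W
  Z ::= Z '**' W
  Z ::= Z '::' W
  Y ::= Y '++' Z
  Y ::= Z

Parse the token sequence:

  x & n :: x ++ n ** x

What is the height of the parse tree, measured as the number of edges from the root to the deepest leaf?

[X [Y [Z [W x]]] & [X [Y [Y [Z [Z [W n]] :: [W x]]] ++ [Z [Z [W n]] ** [W x]]]]]

7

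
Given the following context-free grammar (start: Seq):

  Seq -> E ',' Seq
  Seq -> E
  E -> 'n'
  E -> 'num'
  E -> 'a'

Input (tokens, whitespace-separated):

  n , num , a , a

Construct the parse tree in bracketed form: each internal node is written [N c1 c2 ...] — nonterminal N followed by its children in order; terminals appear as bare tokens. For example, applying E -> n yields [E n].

[Seq [E n] , [Seq [E num] , [Seq [E a] , [Seq [E a]]]]]

Seq
E , Seq
n , Seq
n , E , Seq
n , num , Seq
n , num , E , Seq
n , num , a , Seq
n , num , a , E
n , num , a , a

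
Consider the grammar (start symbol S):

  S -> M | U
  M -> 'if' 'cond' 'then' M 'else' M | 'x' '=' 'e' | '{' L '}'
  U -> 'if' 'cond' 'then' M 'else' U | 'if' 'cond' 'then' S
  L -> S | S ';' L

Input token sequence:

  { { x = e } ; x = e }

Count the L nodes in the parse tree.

[S [M { [L [S [M { [L [S [M x = e]]] }]] ; [L [S [M x = e]]]] }]]

3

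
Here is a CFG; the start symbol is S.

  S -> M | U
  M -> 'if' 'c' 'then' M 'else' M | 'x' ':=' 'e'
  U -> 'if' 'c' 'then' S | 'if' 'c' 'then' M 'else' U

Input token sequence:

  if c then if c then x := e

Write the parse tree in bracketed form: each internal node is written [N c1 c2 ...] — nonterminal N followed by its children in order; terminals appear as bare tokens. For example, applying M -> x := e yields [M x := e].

S
U
if c then S
if c then U
if c then if c then S
if c then if c then M
if c then if c then x := e

[S [U if c then [S [U if c then [S [M x := e]]]]]]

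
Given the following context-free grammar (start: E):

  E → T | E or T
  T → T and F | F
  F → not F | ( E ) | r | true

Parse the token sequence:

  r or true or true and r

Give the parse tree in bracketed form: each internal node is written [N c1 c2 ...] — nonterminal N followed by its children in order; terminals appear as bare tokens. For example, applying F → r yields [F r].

E
E or T
E or T or T
T or T or T
F or T or T
r or T or T
r or F or T
r or true or T
r or true or T and F
r or true or F and F
r or true or true and F
r or true or true and r

[E [E [E [T [F r]]] or [T [F true]]] or [T [T [F true]] and [F r]]]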